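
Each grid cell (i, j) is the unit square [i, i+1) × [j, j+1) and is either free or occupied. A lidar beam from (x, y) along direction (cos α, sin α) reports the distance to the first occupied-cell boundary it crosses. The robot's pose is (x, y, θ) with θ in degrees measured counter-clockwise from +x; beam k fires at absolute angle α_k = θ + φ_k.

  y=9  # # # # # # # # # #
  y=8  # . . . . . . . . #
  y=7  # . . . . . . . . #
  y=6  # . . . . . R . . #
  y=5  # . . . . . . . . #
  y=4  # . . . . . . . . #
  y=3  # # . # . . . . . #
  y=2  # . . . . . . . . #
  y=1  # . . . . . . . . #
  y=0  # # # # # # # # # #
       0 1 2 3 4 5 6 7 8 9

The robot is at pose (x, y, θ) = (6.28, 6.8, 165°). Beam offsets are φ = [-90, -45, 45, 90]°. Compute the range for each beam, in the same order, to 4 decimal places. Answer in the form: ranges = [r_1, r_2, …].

beam 1: φ=-90°, α=75°
  d=(0.2588,0.9659)  start (6,6)  tX=2.7819 tY=0.2071  stride 1/|dx|=3.8637 1/|dy|=1.0353
    cross y-line → (6,7), t=0.2071
    cross y-line → (6,8), t=1.2423
    cross y-line → (6,9), t=2.2776 (wall)
  → r_1 = 2.2776
beam 2: φ=-45°, α=120°
  d=(-0.5000,0.8660)  start (6,6)  tX=0.5600 tY=0.2309  stride 1/|dx|=2.0000 1/|dy|=1.1547
    cross y-line → (6,7), t=0.2309
    cross x-line → (5,7), t=0.5600
    cross y-line → (5,8), t=1.3856
    cross y-line → (5,9), t=2.5403 (wall)
  → r_2 = 2.5403
beam 3: φ=45°, α=210°
  d=(-0.8660,-0.5000)  start (6,6)  tX=0.3233 tY=1.6000  stride 1/|dx|=1.1547 1/|dy|=2.0000
    cross x-line → (5,6), t=0.3233
    cross x-line → (4,6), t=1.4780
    cross y-line → (4,5), t=1.6000
    cross x-line → (3,5), t=2.6327
    cross y-line → (3,4), t=3.6000
    cross x-line → (2,4), t=3.7874
    cross x-line → (1,4), t=4.9421
    cross y-line → (1,3), t=5.6000 (wall)
  → r_3 = 5.6000
beam 4: φ=90°, α=255°
  d=(-0.2588,-0.9659)  start (6,6)  tX=1.0818 tY=0.8282  stride 1/|dx|=3.8637 1/|dy|=1.0353
    cross y-line → (6,5), t=0.8282
    cross x-line → (5,5), t=1.0818
    cross y-line → (5,4), t=1.8635
    cross y-line → (5,3), t=2.8988
    cross y-line → (5,2), t=3.9340
    cross x-line → (4,2), t=4.9455
    cross y-line → (4,1), t=4.9693
    cross y-line → (4,0), t=6.0046 (wall)
  → r_4 = 6.0046

ranges = [2.2776, 2.5403, 5.6000, 6.0046]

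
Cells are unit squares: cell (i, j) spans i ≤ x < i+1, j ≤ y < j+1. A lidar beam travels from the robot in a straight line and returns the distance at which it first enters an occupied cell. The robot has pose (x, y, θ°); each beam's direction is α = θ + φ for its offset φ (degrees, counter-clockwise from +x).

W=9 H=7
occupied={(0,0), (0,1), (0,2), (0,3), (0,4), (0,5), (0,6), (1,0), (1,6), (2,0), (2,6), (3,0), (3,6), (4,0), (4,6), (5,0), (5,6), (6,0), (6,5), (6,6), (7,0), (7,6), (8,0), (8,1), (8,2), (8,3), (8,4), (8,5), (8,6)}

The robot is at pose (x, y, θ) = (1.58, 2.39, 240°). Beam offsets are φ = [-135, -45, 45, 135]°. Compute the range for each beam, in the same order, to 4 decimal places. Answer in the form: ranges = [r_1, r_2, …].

ranges = [2.2409, 0.6005, 1.4390, 6.6465]

beam 1: φ=-135°, α=105°
  d=(-0.2588,0.9659)  start (1,2)  tX=2.2409 tY=0.6315  stride 1/|dx|=3.8637 1/|dy|=1.0353
    cross y-line → (1,3), t=0.6315
    cross y-line → (1,4), t=1.6668
    cross x-line → (0,4), t=2.2409 (wall)
  → r_1 = 2.2409
beam 2: φ=-45°, α=195°
  d=(-0.9659,-0.2588)  start (1,2)  tX=0.6005 tY=1.5068  stride 1/|dx|=1.0353 1/|dy|=3.8637
    cross x-line → (0,2), t=0.6005 (wall)
  → r_2 = 0.6005
beam 3: φ=45°, α=285°
  d=(0.2588,-0.9659)  start (1,2)  tX=1.6228 tY=0.4038  stride 1/|dx|=3.8637 1/|dy|=1.0353
    cross y-line → (1,1), t=0.4038
    cross y-line → (1,0), t=1.4390 (wall)
  → r_3 = 1.4390
beam 4: φ=135°, α=15°
  d=(0.9659,0.2588)  start (1,2)  tX=0.4348 tY=2.3569  stride 1/|dx|=1.0353 1/|dy|=3.8637
    cross x-line → (2,2), t=0.4348
    cross x-line → (3,2), t=1.4701
    cross y-line → (3,3), t=2.3569
    cross x-line → (4,3), t=2.5054
    cross x-line → (5,3), t=3.5406
    cross x-line → (6,3), t=4.5759
    cross x-line → (7,3), t=5.6112
    cross y-line → (7,4), t=6.2206
    cross x-line → (8,4), t=6.6465 (wall)
  → r_4 = 6.6465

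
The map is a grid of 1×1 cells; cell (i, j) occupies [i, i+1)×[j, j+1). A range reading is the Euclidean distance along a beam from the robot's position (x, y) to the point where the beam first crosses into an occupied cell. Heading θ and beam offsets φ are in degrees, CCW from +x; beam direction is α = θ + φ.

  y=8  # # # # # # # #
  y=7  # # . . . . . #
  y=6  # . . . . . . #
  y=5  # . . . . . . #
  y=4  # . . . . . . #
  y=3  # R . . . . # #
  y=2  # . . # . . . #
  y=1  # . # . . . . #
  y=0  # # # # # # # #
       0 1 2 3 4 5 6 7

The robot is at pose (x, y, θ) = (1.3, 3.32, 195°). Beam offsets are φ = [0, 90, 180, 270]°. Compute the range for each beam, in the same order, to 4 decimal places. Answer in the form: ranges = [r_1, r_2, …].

beam 1: φ=0°, α=195°
  direction (-0.9659, -0.2588); cell (1,3); t to first gridline: x 0.3106, y 1.2364 (then +1.0353 / +3.8637)
    (0,3) via x @ 0.3106  # hit
  → r_1 = 0.3106
beam 2: φ=90°, α=285°
  direction (0.2588, -0.9659); cell (1,3); t to first gridline: x 2.7046, y 0.3313 (then +3.8637 / +1.0353)
    (1,2) via y @ 0.3313
    (1,1) via y @ 1.3666
    (1,0) via y @ 2.4018  # hit
  → r_2 = 2.4018
beam 3: φ=180°, α=15°
  direction (0.9659, 0.2588); cell (1,3); t to first gridline: x 0.7247, y 2.6273 (then +1.0353 / +3.8637)
    (2,3) via x @ 0.7247
    (3,3) via x @ 1.7600
    (3,4) via y @ 2.6273
    (4,4) via x @ 2.7952
    (5,4) via x @ 3.8305
    (6,4) via x @ 4.8658
    (7,4) via x @ 5.9011  # hit
  → r_3 = 5.9011
beam 4: φ=270°, α=105°
  direction (-0.2588, 0.9659); cell (1,3); t to first gridline: x 1.1591, y 0.7040 (then +3.8637 / +1.0353)
    (1,4) via y @ 0.7040
    (0,4) via x @ 1.1591  # hit
  → r_4 = 1.1591

ranges = [0.3106, 2.4018, 5.9011, 1.1591]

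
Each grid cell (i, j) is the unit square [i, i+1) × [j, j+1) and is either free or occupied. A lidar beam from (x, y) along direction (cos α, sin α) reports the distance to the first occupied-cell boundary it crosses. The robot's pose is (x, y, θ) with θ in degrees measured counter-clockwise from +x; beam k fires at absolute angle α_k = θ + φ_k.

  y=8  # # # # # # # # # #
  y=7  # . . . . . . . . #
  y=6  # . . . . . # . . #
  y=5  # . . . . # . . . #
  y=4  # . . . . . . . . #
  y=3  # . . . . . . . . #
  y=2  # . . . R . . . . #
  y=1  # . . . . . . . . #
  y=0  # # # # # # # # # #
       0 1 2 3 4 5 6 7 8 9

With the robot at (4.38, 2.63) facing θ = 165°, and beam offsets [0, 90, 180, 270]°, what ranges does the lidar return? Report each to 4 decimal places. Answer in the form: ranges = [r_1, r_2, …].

beam 1: φ=0°, α=165°
  direction (-0.9659, 0.2588); cell (4,2); t to first gridline: x 0.3934, y 1.4296 (then +1.0353 / +3.8637)
    (3,2) via x @ 0.3934
    (2,2) via x @ 1.4287
    (2,3) via y @ 1.4296
    (1,3) via x @ 2.4640
    (0,3) via x @ 3.4992  # hit
  → r_1 = 3.4992
beam 2: φ=90°, α=255°
  direction (-0.2588, -0.9659); cell (4,2); t to first gridline: x 1.4682, y 0.6522 (then +3.8637 / +1.0353)
    (4,1) via y @ 0.6522
    (3,1) via x @ 1.4682
    (3,0) via y @ 1.6875  # hit
  → r_2 = 1.6875
beam 3: φ=180°, α=345°
  direction (0.9659, -0.2588); cell (4,2); t to first gridline: x 0.6419, y 2.4341 (then +1.0353 / +3.8637)
    (5,2) via x @ 0.6419
    (6,2) via x @ 1.6771
    (6,1) via y @ 2.4341
    (7,1) via x @ 2.7124
    (8,1) via x @ 3.7477
    (9,1) via x @ 4.7830  # hit
  → r_3 = 4.7830
beam 4: φ=270°, α=75°
  direction (0.2588, 0.9659); cell (4,2); t to first gridline: x 2.3955, y 0.3831 (then +3.8637 / +1.0353)
    (4,3) via y @ 0.3831
    (4,4) via y @ 1.4183
    (5,4) via x @ 2.3955
    (5,5) via y @ 2.4536  # hit
  → r_4 = 2.4536

ranges = [3.4992, 1.6875, 4.7830, 2.4536]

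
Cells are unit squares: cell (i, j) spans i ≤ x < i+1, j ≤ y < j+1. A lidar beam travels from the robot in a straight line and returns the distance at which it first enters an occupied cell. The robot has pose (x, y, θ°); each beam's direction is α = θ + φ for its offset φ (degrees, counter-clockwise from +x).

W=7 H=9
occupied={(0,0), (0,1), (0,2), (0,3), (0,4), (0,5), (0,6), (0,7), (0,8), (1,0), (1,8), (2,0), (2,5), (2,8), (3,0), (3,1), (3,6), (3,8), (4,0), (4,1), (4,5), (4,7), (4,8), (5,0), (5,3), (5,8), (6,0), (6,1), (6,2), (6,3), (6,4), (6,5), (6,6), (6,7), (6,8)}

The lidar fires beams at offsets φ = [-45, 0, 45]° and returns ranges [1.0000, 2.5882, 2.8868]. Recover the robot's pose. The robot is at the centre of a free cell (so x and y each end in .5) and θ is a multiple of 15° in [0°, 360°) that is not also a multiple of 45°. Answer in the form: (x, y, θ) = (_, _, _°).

(x, y, θ) = (3.5, 4.5, 165°)

The pose lattice has 28·16 = 448 candidates. Test each by forward raycasting.
  (1.5, 6.5, 150°): beam 1 = 1.5529 ≠ 1.0000 ✗
  (3.5, 7.5, 330°): beam 1 = 0.5176 ≠ 1.0000 ✗
  (5.5, 2.5, 120°): beam 1 = 0.5176 ≠ 1.0000 ✗
  …
  (3.5, 4.5, 165°): r_1=1.0000, r_2=2.5882, r_3=2.8868 — all match ✓
Unique over the lattice → pose = (3.5, 4.5, 165°).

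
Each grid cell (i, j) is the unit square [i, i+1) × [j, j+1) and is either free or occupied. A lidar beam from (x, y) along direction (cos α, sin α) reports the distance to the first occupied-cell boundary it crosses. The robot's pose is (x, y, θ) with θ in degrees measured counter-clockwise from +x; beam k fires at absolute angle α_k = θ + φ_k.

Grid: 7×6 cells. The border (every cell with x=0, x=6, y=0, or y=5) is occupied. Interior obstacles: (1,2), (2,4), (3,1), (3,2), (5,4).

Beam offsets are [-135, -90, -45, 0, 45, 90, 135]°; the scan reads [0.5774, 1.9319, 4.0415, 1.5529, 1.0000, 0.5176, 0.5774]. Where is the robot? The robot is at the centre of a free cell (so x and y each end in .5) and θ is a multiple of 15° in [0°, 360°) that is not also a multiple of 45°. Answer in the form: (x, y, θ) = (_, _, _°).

Enumerate (i+0.5, j+0.5, θ) over the 15 free cells and 16 admissible headings. For each, cast all 7 beams and compare to the given ranges.
  (3.5, 3.5, 255°): beam 1 = 1.0000 ≠ 0.5774 ✗
  (4.5, 2.5, 120°): beam 1 = 1.5529 ≠ 0.5774 ✗
  (4.5, 1.5, 120°): beam 1 = 1.5529 ≠ 0.5774 ✗
  (5.5, 3.5, 120°): beam 1 = 0.5176 ≠ 0.5774 ✗
  …
  (5.5, 1.5, 165°): r_1=0.5774, r_2=1.9319, r_3=4.0415, r_4=1.5529, r_5=1.0000, r_6=0.5176, r_7=0.5774 — all match ✓
Unique over the lattice → pose = (5.5, 1.5, 165°).

(x, y, θ) = (5.5, 1.5, 165°)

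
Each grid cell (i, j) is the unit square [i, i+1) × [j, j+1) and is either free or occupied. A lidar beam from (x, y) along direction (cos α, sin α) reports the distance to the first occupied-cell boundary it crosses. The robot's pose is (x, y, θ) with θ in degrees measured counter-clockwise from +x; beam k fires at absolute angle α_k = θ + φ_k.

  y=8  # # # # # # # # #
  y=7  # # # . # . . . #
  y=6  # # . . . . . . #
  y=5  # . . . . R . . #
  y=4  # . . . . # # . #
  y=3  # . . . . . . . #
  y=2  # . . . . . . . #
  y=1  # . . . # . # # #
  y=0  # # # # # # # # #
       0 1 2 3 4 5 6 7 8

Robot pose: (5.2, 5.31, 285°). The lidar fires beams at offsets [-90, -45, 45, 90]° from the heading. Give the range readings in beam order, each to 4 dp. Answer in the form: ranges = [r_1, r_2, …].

beam 1: φ=-90°, α=195°
  d=(-0.9659,-0.2588)  start (5,5)  tX=0.2071 tY=1.1977  stride 1/|dx|=1.0353 1/|dy|=3.8637
    cross x-line → (4,5), t=0.2071
    cross y-line → (4,4), t=1.1977
    cross x-line → (3,4), t=1.2423
    cross x-line → (2,4), t=2.2776
    cross x-line → (1,4), t=3.3129
    cross x-line → (0,4), t=4.3482 (wall)
  → r_1 = 4.3482
beam 2: φ=-45°, α=240°
  d=(-0.5000,-0.8660)  start (5,5)  tX=0.4000 tY=0.3580  stride 1/|dx|=2.0000 1/|dy|=1.1547
    cross y-line → (5,4), t=0.3580 (wall)
  → r_2 = 0.3580
beam 3: φ=45°, α=330°
  d=(0.8660,-0.5000)  start (5,5)  tX=0.9238 tY=0.6200  stride 1/|dx|=1.1547 1/|dy|=2.0000
    cross y-line → (5,4), t=0.6200 (wall)
  → r_3 = 0.6200
beam 4: φ=90°, α=15°
  d=(0.9659,0.2588)  start (5,5)  tX=0.8282 tY=2.6660  stride 1/|dx|=1.0353 1/|dy|=3.8637
    cross x-line → (6,5), t=0.8282
    cross x-line → (7,5), t=1.8635
    cross y-line → (7,6), t=2.6660
    cross x-line → (8,6), t=2.8988 (wall)
  → r_4 = 2.8988

ranges = [4.3482, 0.3580, 0.6200, 2.8988]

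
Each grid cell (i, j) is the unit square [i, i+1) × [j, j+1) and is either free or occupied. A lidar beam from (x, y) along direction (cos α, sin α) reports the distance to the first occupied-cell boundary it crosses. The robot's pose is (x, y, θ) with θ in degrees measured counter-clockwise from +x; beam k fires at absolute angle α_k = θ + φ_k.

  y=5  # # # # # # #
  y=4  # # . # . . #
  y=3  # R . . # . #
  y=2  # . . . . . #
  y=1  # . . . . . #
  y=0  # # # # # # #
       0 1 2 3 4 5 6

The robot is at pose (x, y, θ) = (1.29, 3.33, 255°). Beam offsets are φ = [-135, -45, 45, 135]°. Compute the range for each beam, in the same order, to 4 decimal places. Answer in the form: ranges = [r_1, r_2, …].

beam 1: φ=-135°, α=120°
  dir = (cos 120°, sin 120°) = (-0.5000, 0.8660); from cell (1,3)
  next x-line at t=0.5800, next y-line at t=0.7736; Δt_x=2.0000, Δt_y=1.1547
    x: enter (0,3) at t=0.5800 ← occupied
  → r_1 = 0.5800
beam 2: φ=-45°, α=210°
  dir = (cos 210°, sin 210°) = (-0.8660, -0.5000); from cell (1,3)
  next x-line at t=0.3349, next y-line at t=0.6600; Δt_x=1.1547, Δt_y=2.0000
    x: enter (0,3) at t=0.3349 ← occupied
  → r_2 = 0.3349
beam 3: φ=45°, α=300°
  dir = (cos 300°, sin 300°) = (0.5000, -0.8660); from cell (1,3)
  next x-line at t=1.4200, next y-line at t=0.3811; Δt_x=2.0000, Δt_y=1.1547
    y: enter (1,2) at t=0.3811
    x: enter (2,2) at t=1.4200
    y: enter (2,1) at t=1.5358
    y: enter (2,0) at t=2.6905 ← occupied
  → r_3 = 2.6905
beam 4: φ=135°, α=30°
  dir = (cos 30°, sin 30°) = (0.8660, 0.5000); from cell (1,3)
  next x-line at t=0.8198, next y-line at t=1.3400; Δt_x=1.1547, Δt_y=2.0000
    x: enter (2,3) at t=0.8198
    y: enter (2,4) at t=1.3400
    x: enter (3,4) at t=1.9745 ← occupied
  → r_4 = 1.9745

ranges = [0.5800, 0.3349, 2.6905, 1.9745]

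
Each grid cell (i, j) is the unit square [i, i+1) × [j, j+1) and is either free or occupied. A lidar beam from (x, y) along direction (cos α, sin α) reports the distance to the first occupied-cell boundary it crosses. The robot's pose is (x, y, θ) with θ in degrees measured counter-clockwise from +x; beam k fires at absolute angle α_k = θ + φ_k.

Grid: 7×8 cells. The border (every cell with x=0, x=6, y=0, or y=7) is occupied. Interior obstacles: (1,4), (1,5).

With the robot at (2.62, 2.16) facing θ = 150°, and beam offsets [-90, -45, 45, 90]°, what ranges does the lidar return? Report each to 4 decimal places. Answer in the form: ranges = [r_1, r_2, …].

ranges = [5.5888, 2.3955, 1.6771, 1.3395]

beam 1: φ=-90°, α=60°
  direction (0.5000, 0.8660); cell (2,2); t to first gridline: x 0.7600, y 0.9699 (then +2.0000 / +1.1547)
    (3,2) via x @ 0.7600
    (3,3) via y @ 0.9699
    (3,4) via y @ 2.1246
    (4,4) via x @ 2.7600
    (4,5) via y @ 3.2793
    (4,6) via y @ 4.4341
    (5,6) via x @ 4.7600
    (5,7) via y @ 5.5888  # hit
  → r_1 = 5.5888
beam 2: φ=-45°, α=105°
  direction (-0.2588, 0.9659); cell (2,2); t to first gridline: x 2.3955, y 0.8696 (then +3.8637 / +1.0353)
    (2,3) via y @ 0.8696
    (2,4) via y @ 1.9049
    (1,4) via x @ 2.3955  # hit
  → r_2 = 2.3955
beam 3: φ=45°, α=195°
  direction (-0.9659, -0.2588); cell (2,2); t to first gridline: x 0.6419, y 0.6182 (then +1.0353 / +3.8637)
    (2,1) via y @ 0.6182
    (1,1) via x @ 0.6419
    (0,1) via x @ 1.6771  # hit
  → r_3 = 1.6771
beam 4: φ=90°, α=240°
  direction (-0.5000, -0.8660); cell (2,2); t to first gridline: x 1.2400, y 0.1848 (then +2.0000 / +1.1547)
    (2,1) via y @ 0.1848
    (1,1) via x @ 1.2400
    (1,0) via y @ 1.3395  # hit
  → r_4 = 1.3395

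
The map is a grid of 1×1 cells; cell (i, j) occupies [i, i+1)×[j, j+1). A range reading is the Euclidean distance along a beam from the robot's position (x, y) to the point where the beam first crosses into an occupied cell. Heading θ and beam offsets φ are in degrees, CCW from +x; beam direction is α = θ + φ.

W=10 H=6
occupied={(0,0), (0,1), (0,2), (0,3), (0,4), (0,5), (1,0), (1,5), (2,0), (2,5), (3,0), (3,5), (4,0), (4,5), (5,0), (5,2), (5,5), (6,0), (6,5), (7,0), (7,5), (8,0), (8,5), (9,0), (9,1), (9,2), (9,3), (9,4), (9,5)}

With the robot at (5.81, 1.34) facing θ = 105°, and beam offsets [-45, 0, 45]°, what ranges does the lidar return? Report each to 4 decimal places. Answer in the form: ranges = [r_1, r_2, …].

beam 1: φ=-45°, α=60°
  direction (0.5000, 0.8660); cell (5,1); t to first gridline: x 0.3800, y 0.7621 (then +2.0000 / +1.1547)
    (6,1) via x @ 0.3800
    (6,2) via y @ 0.7621
    (6,3) via y @ 1.9168
    (7,3) via x @ 2.3800
    (7,4) via y @ 3.0715
    (7,5) via y @ 4.2262  # hit
  → r_1 = 4.2262
beam 2: φ=0°, α=105°
  direction (-0.2588, 0.9659); cell (5,1); t to first gridline: x 3.1296, y 0.6833 (then +3.8637 / +1.0353)
    (5,2) via y @ 0.6833  # hit
  → r_2 = 0.6833
beam 3: φ=45°, α=150°
  direction (-0.8660, 0.5000); cell (5,1); t to first gridline: x 0.9353, y 1.3200 (then +1.1547 / +2.0000)
    (4,1) via x @ 0.9353
    (4,2) via y @ 1.3200
    (3,2) via x @ 2.0900
    (2,2) via x @ 3.2447
    (2,3) via y @ 3.3200
    (1,3) via x @ 4.3994
    (1,4) via y @ 5.3200
    (0,4) via x @ 5.5541  # hit
  → r_3 = 5.5541

ranges = [4.2262, 0.6833, 5.5541]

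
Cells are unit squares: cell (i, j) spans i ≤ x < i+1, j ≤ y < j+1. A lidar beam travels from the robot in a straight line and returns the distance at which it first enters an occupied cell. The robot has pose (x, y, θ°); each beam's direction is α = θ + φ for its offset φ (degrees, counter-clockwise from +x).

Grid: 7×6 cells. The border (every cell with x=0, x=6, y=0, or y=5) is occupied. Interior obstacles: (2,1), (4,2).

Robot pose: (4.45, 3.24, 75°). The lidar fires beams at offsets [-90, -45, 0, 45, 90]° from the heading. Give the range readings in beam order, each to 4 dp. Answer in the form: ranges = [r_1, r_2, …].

beam 1: φ=-90°, α=345°
  cosα=0.9659 sinα=-0.2588 | (4,3) | tMaxX 0.5694 tMaxY 0.9273 | tΔX 1.0353 tΔY 3.8637
    t=0.5694 [x] (5,3)
    t=0.9273 [y] (5,2)
    t=1.6047 [x] (6,2) — stop
  → r_1 = 1.6047
beam 2: φ=-45°, α=30°
  cosα=0.8660 sinα=0.5000 | (4,3) | tMaxX 0.6351 tMaxY 1.5200 | tΔX 1.1547 tΔY 2.0000
    t=0.6351 [x] (5,3)
    t=1.5200 [y] (5,4)
    t=1.7898 [x] (6,4) — stop
  → r_2 = 1.7898
beam 3: φ=0°, α=75°
  cosα=0.2588 sinα=0.9659 | (4,3) | tMaxX 2.1250 tMaxY 0.7868 | tΔX 3.8637 tΔY 1.0353
    t=0.7868 [y] (4,4)
    t=1.8221 [y] (4,5) — stop
  → r_3 = 1.8221
beam 4: φ=45°, α=120°
  cosα=-0.5000 sinα=0.8660 | (4,3) | tMaxX 0.9000 tMaxY 0.8776 | tΔX 2.0000 tΔY 1.1547
    t=0.8776 [y] (4,4)
    t=0.9000 [x] (3,4)
    t=2.0323 [y] (3,5) — stop
  → r_4 = 2.0323
beam 5: φ=90°, α=165°
  cosα=-0.9659 sinα=0.2588 | (4,3) | tMaxX 0.4659 tMaxY 2.9364 | tΔX 1.0353 tΔY 3.8637
    t=0.4659 [x] (3,3)
    t=1.5012 [x] (2,3)
    t=2.5364 [x] (1,3)
    t=2.9364 [y] (1,4)
    t=3.5717 [x] (0,4) — stop
  → r_5 = 3.5717

ranges = [1.6047, 1.7898, 1.8221, 2.0323, 3.5717]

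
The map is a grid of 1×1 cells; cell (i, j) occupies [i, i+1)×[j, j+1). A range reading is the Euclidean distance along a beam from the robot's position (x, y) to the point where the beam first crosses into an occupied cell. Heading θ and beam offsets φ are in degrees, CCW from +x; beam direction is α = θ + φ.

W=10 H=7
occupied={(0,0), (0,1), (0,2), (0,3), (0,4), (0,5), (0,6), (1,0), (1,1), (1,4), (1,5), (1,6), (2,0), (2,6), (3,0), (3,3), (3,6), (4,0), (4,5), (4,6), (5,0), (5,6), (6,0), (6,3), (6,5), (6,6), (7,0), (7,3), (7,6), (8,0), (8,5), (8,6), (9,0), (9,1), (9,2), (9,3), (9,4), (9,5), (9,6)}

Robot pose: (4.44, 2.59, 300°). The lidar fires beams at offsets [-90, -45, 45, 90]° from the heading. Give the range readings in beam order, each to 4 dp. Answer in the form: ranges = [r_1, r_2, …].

ranges = [2.8175, 1.6461, 4.7209, 1.8013]

beam 1: φ=-90°, α=210°
  cosα=-0.8660 sinα=-0.5000 | (4,2) | tMaxX 0.5081 tMaxY 1.1800 | tΔX 1.1547 tΔY 2.0000
    t=0.5081 [x] (3,2)
    t=1.1800 [y] (3,1)
    t=1.6628 [x] (2,1)
    t=2.8175 [x] (1,1) — stop
  → r_1 = 2.8175
beam 2: φ=-45°, α=255°
  cosα=-0.2588 sinα=-0.9659 | (4,2) | tMaxX 1.7000 tMaxY 0.6108 | tΔX 3.8637 tΔY 1.0353
    t=0.6108 [y] (4,1)
    t=1.6461 [y] (4,0) — stop
  → r_2 = 1.6461
beam 3: φ=45°, α=345°
  cosα=0.9659 sinα=-0.2588 | (4,2) | tMaxX 0.5798 tMaxY 2.2796 | tΔX 1.0353 tΔY 3.8637
    t=0.5798 [x] (5,2)
    t=1.6150 [x] (6,2)
    t=2.2796 [y] (6,1)
    t=2.6503 [x] (7,1)
    t=3.6856 [x] (8,1)
    t=4.7209 [x] (9,1) — stop
  → r_3 = 4.7209
beam 4: φ=90°, α=30°
  cosα=0.8660 sinα=0.5000 | (4,2) | tMaxX 0.6466 tMaxY 0.8200 | tΔX 1.1547 tΔY 2.0000
    t=0.6466 [x] (5,2)
    t=0.8200 [y] (5,3)
    t=1.8013 [x] (6,3) — stop
  → r_4 = 1.8013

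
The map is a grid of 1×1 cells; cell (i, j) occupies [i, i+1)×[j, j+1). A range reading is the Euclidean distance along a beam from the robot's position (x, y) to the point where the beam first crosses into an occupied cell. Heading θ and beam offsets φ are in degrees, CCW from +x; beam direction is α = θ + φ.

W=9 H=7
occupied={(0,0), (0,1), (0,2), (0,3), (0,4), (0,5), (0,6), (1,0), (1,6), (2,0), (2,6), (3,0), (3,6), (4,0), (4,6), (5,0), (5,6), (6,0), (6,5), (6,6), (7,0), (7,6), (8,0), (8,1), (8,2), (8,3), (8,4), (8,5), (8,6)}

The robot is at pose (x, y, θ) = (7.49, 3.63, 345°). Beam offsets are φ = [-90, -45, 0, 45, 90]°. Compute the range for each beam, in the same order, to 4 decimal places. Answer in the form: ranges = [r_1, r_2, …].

ranges = [2.7228, 1.0200, 0.5280, 0.5889, 1.9705]

beam 1: φ=-90°, α=255°
  direction (-0.2588, -0.9659); cell (7,3); t to first gridline: x 1.8932, y 0.6522 (then +3.8637 / +1.0353)
    (7,2) via y @ 0.6522
    (7,1) via y @ 1.6875
    (6,1) via x @ 1.8932
    (6,0) via y @ 2.7228  # hit
  → r_1 = 2.7228
beam 2: φ=-45°, α=300°
  direction (0.5000, -0.8660); cell (7,3); t to first gridline: x 1.0200, y 0.7275 (then +2.0000 / +1.1547)
    (7,2) via y @ 0.7275
    (8,2) via x @ 1.0200  # hit
  → r_2 = 1.0200
beam 3: φ=0°, α=345°
  direction (0.9659, -0.2588); cell (7,3); t to first gridline: x 0.5280, y 2.4341 (then +1.0353 / +3.8637)
    (8,3) via x @ 0.5280  # hit
  → r_3 = 0.5280
beam 4: φ=45°, α=30°
  direction (0.8660, 0.5000); cell (7,3); t to first gridline: x 0.5889, y 0.7400 (then +1.1547 / +2.0000)
    (8,3) via x @ 0.5889  # hit
  → r_4 = 0.5889
beam 5: φ=90°, α=75°
  direction (0.2588, 0.9659); cell (7,3); t to first gridline: x 1.9705, y 0.3831 (then +3.8637 / +1.0353)
    (7,4) via y @ 0.3831
    (7,5) via y @ 1.4183
    (8,5) via x @ 1.9705  # hit
  → r_5 = 1.9705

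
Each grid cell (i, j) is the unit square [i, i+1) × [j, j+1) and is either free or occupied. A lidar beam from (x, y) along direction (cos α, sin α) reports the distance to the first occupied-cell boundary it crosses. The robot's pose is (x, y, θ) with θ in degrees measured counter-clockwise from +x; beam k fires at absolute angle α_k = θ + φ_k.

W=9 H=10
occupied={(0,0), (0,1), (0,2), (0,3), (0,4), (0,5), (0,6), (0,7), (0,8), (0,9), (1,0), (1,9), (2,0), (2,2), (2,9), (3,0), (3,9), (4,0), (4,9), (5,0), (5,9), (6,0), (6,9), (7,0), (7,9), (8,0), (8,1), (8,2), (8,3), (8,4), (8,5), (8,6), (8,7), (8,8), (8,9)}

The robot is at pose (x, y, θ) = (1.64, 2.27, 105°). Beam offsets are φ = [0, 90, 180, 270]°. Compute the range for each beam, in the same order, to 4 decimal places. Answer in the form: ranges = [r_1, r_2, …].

ranges = [2.4728, 0.6626, 1.3148, 0.3727]

beam 1: φ=0°, α=105°
  direction (-0.2588, 0.9659); cell (1,2); t to first gridline: x 2.4728, y 0.7558 (then +3.8637 / +1.0353)
    (1,3) via y @ 0.7558
    (1,4) via y @ 1.7910
    (0,4) via x @ 2.4728  # hit
  → r_1 = 2.4728
beam 2: φ=90°, α=195°
  direction (-0.9659, -0.2588); cell (1,2); t to first gridline: x 0.6626, y 1.0432 (then +1.0353 / +3.8637)
    (0,2) via x @ 0.6626  # hit
  → r_2 = 0.6626
beam 3: φ=180°, α=285°
  direction (0.2588, -0.9659); cell (1,2); t to first gridline: x 1.3909, y 0.2795 (then +3.8637 / +1.0353)
    (1,1) via y @ 0.2795
    (1,0) via y @ 1.3148  # hit
  → r_3 = 1.3148
beam 4: φ=270°, α=15°
  direction (0.9659, 0.2588); cell (1,2); t to first gridline: x 0.3727, y 2.8205 (then +1.0353 / +3.8637)
    (2,2) via x @ 0.3727  # hit
  → r_4 = 0.3727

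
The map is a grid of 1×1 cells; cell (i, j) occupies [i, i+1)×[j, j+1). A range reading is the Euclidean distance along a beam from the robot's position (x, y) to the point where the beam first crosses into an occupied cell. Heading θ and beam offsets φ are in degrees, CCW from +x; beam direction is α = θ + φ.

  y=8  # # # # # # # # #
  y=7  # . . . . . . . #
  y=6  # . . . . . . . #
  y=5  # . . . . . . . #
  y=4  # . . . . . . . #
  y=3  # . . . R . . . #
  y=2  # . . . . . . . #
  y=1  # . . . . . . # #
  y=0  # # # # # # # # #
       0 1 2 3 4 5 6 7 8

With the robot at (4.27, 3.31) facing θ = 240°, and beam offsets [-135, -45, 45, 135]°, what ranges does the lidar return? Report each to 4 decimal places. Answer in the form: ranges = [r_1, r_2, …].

ranges = [4.8554, 3.3854, 2.3915, 3.8616]

beam 1: φ=-135°, α=105°
  direction (-0.2588, 0.9659); cell (4,3); t to first gridline: x 1.0432, y 0.7143 (then +3.8637 / +1.0353)
    (4,4) via y @ 0.7143
    (3,4) via x @ 1.0432
    (3,5) via y @ 1.7496
    (3,6) via y @ 2.7849
    (3,7) via y @ 3.8202
    (3,8) via y @ 4.8554  # hit
  → r_1 = 4.8554
beam 2: φ=-45°, α=195°
  direction (-0.9659, -0.2588); cell (4,3); t to first gridline: x 0.2795, y 1.1977 (then +1.0353 / +3.8637)
    (3,3) via x @ 0.2795
    (3,2) via y @ 1.1977
    (2,2) via x @ 1.3148
    (1,2) via x @ 2.3501
    (0,2) via x @ 3.3854  # hit
  → r_2 = 3.3854
beam 3: φ=45°, α=285°
  direction (0.2588, -0.9659); cell (4,3); t to first gridline: x 2.8205, y 0.3209 (then +3.8637 / +1.0353)
    (4,2) via y @ 0.3209
    (4,1) via y @ 1.3562
    (4,0) via y @ 2.3915  # hit
  → r_3 = 2.3915
beam 4: φ=135°, α=15°
  direction (0.9659, 0.2588); cell (4,3); t to first gridline: x 0.7558, y 2.6660 (then +1.0353 / +3.8637)
    (5,3) via x @ 0.7558
    (6,3) via x @ 1.7910
    (6,4) via y @ 2.6660
    (7,4) via x @ 2.8263
    (8,4) via x @ 3.8616  # hit
  → r_4 = 3.8616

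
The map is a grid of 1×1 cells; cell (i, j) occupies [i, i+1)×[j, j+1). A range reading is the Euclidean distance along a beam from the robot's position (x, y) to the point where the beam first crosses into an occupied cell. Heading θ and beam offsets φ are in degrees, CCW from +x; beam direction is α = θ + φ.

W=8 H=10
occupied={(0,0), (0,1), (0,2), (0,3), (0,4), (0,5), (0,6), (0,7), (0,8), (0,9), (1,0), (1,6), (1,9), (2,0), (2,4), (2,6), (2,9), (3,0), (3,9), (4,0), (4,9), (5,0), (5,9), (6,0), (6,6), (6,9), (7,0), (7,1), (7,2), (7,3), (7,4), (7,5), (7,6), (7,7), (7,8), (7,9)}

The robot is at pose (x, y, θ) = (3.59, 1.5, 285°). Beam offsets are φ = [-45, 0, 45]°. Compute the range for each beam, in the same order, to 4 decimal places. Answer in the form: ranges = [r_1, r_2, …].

ranges = [0.5774, 0.5176, 1.0000]

beam 1: φ=-45°, α=240°
  direction (-0.5000, -0.8660); cell (3,1); t to first gridline: x 1.1800, y 0.5774 (then +2.0000 / +1.1547)
    (3,0) via y @ 0.5774  # hit
  → r_1 = 0.5774
beam 2: φ=0°, α=285°
  direction (0.2588, -0.9659); cell (3,1); t to first gridline: x 1.5841, y 0.5176 (then +3.8637 / +1.0353)
    (3,0) via y @ 0.5176  # hit
  → r_2 = 0.5176
beam 3: φ=45°, α=330°
  direction (0.8660, -0.5000); cell (3,1); t to first gridline: x 0.4734, y 1.0000 (then +1.1547 / +2.0000)
    (4,1) via x @ 0.4734
    (4,0) via y @ 1.0000  # hit
  → r_3 = 1.0000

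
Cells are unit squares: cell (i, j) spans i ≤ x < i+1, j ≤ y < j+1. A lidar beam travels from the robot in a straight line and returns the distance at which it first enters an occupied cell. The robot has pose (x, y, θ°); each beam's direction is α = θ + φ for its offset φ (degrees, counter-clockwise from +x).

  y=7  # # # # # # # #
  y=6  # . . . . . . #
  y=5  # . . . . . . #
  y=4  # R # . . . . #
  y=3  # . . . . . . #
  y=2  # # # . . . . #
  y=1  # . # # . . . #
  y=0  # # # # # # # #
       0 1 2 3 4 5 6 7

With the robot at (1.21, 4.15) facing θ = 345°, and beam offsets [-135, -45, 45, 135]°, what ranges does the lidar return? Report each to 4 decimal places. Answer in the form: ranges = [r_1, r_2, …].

beam 1: φ=-135°, α=210°
  direction (-0.8660, -0.5000); cell (1,4); t to first gridline: x 0.2425, y 0.3000 (then +1.1547 / +2.0000)
    (0,4) via x @ 0.2425  # hit
  → r_1 = 0.2425
beam 2: φ=-45°, α=300°
  direction (0.5000, -0.8660); cell (1,4); t to first gridline: x 1.5800, y 0.1732 (then +2.0000 / +1.1547)
    (1,3) via y @ 0.1732
    (1,2) via y @ 1.3279  # hit
  → r_2 = 1.3279
beam 3: φ=45°, α=30°
  direction (0.8660, 0.5000); cell (1,4); t to first gridline: x 0.9122, y 1.7000 (then +1.1547 / +2.0000)
    (2,4) via x @ 0.9122  # hit
  → r_3 = 0.9122
beam 4: φ=135°, α=120°
  direction (-0.5000, 0.8660); cell (1,4); t to first gridline: x 0.4200, y 0.9815 (then +2.0000 / +1.1547)
    (0,4) via x @ 0.4200  # hit
  → r_4 = 0.4200

ranges = [0.2425, 1.3279, 0.9122, 0.4200]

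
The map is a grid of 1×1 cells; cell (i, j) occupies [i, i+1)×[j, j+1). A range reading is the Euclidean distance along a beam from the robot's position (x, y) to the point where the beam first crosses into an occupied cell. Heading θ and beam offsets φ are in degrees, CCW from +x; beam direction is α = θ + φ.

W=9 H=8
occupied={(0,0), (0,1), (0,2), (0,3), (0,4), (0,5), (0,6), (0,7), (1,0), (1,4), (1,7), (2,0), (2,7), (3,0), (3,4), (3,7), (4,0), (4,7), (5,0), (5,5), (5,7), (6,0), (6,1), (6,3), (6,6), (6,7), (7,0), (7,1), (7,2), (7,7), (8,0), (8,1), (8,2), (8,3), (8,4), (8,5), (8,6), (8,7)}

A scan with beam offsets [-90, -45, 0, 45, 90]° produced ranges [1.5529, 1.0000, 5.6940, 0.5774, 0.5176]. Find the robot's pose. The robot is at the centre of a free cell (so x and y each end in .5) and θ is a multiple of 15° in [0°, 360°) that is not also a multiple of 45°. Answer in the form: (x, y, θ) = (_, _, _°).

The pose lattice has 34·16 = 544 candidates. Test each by forward raycasting.
  (3.5, 6.5, 195°): beam 1 = 0.5176 ≠ 1.5529 ✗
  (5.5, 1.5, 255°): beam 1 = 4.6587 ≠ 1.5529 ✗
  (2.5, 6.5, 240°): beam 1 = 1.0000 ≠ 1.5529 ✗
  (4.5, 3.5, 30°): beam 1 = 2.8868 ≠ 1.5529 ✗
  …
  (6.5, 4.5, 195°): r_1=1.5529, r_2=1.0000, r_3=5.6940, r_4=0.5774, r_5=0.5176 — all match ✓
Unique over the lattice → pose = (6.5, 4.5, 195°).

(x, y, θ) = (6.5, 4.5, 195°)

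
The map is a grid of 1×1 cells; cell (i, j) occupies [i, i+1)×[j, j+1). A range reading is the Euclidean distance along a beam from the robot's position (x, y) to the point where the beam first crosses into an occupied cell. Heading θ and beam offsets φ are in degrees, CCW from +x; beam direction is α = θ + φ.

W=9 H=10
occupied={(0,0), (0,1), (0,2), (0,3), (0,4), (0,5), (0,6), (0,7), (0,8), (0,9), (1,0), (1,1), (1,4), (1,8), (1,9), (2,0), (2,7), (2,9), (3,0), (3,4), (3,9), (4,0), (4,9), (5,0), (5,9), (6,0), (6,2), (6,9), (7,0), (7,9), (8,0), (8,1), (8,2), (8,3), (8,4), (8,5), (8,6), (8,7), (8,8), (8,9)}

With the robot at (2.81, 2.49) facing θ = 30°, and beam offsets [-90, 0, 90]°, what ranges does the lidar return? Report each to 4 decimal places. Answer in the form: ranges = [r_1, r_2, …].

beam 1: φ=-90°, α=300°
  cosα=0.5000 sinα=-0.8660 | (2,2) | tMaxX 0.3800 tMaxY 0.5658 | tΔX 2.0000 tΔY 1.1547
    t=0.3800 [x] (3,2)
    t=0.5658 [y] (3,1)
    t=1.7205 [y] (3,0) — stop
  → r_1 = 1.7205
beam 2: φ=0°, α=30°
  cosα=0.8660 sinα=0.5000 | (2,2) | tMaxX 0.2194 tMaxY 1.0200 | tΔX 1.1547 tΔY 2.0000
    t=0.2194 [x] (3,2)
    t=1.0200 [y] (3,3)
    t=1.3741 [x] (4,3)
    t=2.5288 [x] (5,3)
    t=3.0200 [y] (5,4)
    t=3.6835 [x] (6,4)
    t=4.8382 [x] (7,4)
    t=5.0200 [y] (7,5)
    t=5.9929 [x] (8,5) — stop
  → r_2 = 5.9929
beam 3: φ=90°, α=120°
  cosα=-0.5000 sinα=0.8660 | (2,2) | tMaxX 1.6200 tMaxY 0.5889 | tΔX 2.0000 tΔY 1.1547
    t=0.5889 [y] (2,3)
    t=1.6200 [x] (1,3)
    t=1.7436 [y] (1,4) — stop
  → r_3 = 1.7436

ranges = [1.7205, 5.9929, 1.7436]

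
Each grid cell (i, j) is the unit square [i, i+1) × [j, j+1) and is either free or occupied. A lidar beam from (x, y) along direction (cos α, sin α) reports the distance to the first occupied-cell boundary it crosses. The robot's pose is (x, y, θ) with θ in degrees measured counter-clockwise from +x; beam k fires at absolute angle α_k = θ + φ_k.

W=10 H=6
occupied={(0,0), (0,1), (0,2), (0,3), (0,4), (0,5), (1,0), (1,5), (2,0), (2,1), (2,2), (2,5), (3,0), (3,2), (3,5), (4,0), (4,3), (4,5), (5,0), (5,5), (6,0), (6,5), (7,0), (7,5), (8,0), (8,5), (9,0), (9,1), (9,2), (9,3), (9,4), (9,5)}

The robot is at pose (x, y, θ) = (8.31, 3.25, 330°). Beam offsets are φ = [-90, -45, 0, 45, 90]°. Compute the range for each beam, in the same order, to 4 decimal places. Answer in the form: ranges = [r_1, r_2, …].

beam 1: φ=-90°, α=240°
  direction (-0.5000, -0.8660); cell (8,3); t to first gridline: x 0.6200, y 0.2887 (then +2.0000 / +1.1547)
    (8,2) via y @ 0.2887
    (7,2) via x @ 0.6200
    (7,1) via y @ 1.4434
    (7,0) via y @ 2.5981  # hit
  → r_1 = 2.5981
beam 2: φ=-45°, α=285°
  direction (0.2588, -0.9659); cell (8,3); t to first gridline: x 2.6660, y 0.2588 (then +3.8637 / +1.0353)
    (8,2) via y @ 0.2588
    (8,1) via y @ 1.2941
    (8,0) via y @ 2.3294  # hit
  → r_2 = 2.3294
beam 3: φ=0°, α=330°
  direction (0.8660, -0.5000); cell (8,3); t to first gridline: x 0.7967, y 0.5000 (then +1.1547 / +2.0000)
    (8,2) via y @ 0.5000
    (9,2) via x @ 0.7967  # hit
  → r_3 = 0.7967
beam 4: φ=45°, α=15°
  direction (0.9659, 0.2588); cell (8,3); t to first gridline: x 0.7143, y 2.8978 (then +1.0353 / +3.8637)
    (9,3) via x @ 0.7143  # hit
  → r_4 = 0.7143
beam 5: φ=90°, α=60°
  direction (0.5000, 0.8660); cell (8,3); t to first gridline: x 1.3800, y 0.8660 (then +2.0000 / +1.1547)
    (8,4) via y @ 0.8660
    (9,4) via x @ 1.3800  # hit
  → r_5 = 1.3800

ranges = [2.5981, 2.3294, 0.7967, 0.7143, 1.3800]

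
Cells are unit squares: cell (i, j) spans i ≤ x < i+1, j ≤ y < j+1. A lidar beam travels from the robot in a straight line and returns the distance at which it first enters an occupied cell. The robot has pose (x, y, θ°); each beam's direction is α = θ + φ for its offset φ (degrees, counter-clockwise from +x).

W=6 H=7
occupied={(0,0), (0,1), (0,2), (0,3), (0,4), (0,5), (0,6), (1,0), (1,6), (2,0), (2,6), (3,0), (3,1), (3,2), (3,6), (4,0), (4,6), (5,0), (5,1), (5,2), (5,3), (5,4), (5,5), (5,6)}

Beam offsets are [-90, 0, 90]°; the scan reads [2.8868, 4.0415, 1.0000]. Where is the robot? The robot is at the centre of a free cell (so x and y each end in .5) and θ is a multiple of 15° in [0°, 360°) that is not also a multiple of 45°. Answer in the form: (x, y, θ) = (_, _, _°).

(x, y, θ) = (1.5, 3.5, 30°)

The pose lattice has 18·16 = 288 candidates. Test each by forward raycasting.
  (4.5, 2.5, 210°): beam 1 = 4.0415 ≠ 2.8868 ✗
  (4.5, 2.5, 330°): beam 1 = 1.0000 ≠ 2.8868 ✗
  (3.5, 5.5, 75°): beam 1 = 1.5529 ≠ 2.8868 ✗
  (1.5, 3.5, 330°): beam 1 = 1.0000 ≠ 2.8868 ✗
  …
  (1.5, 3.5, 30°): r_1=2.8868, r_2=4.0415, r_3=1.0000 — all match ✓
No second candidate reproduces the full scan.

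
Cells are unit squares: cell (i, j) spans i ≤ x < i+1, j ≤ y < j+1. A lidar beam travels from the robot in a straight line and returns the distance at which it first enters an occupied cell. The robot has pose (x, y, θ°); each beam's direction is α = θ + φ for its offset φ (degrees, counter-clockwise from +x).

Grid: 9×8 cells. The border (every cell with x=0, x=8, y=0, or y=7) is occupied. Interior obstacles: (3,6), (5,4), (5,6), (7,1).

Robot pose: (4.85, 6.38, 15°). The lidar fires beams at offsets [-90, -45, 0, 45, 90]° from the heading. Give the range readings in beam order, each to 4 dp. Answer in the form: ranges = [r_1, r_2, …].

ranges = [1.4287, 0.1732, 0.1553, 0.3000, 0.6419]

beam 1: φ=-90°, α=285°
  direction (0.2588, -0.9659); cell (4,6); t to first gridline: x 0.5796, y 0.3934 (then +3.8637 / +1.0353)
    (4,5) via y @ 0.3934
    (5,5) via x @ 0.5796
    (5,4) via y @ 1.4287  # hit
  → r_1 = 1.4287
beam 2: φ=-45°, α=330°
  direction (0.8660, -0.5000); cell (4,6); t to first gridline: x 0.1732, y 0.7600 (then +1.1547 / +2.0000)
    (5,6) via x @ 0.1732  # hit
  → r_2 = 0.1732
beam 3: φ=0°, α=15°
  direction (0.9659, 0.2588); cell (4,6); t to first gridline: x 0.1553, y 2.3955 (then +1.0353 / +3.8637)
    (5,6) via x @ 0.1553  # hit
  → r_3 = 0.1553
beam 4: φ=45°, α=60°
  direction (0.5000, 0.8660); cell (4,6); t to first gridline: x 0.3000, y 0.7159 (then +2.0000 / +1.1547)
    (5,6) via x @ 0.3000  # hit
  → r_4 = 0.3000
beam 5: φ=90°, α=105°
  direction (-0.2588, 0.9659); cell (4,6); t to first gridline: x 3.2841, y 0.6419 (then +3.8637 / +1.0353)
    (4,7) via y @ 0.6419  # hit
  → r_5 = 0.6419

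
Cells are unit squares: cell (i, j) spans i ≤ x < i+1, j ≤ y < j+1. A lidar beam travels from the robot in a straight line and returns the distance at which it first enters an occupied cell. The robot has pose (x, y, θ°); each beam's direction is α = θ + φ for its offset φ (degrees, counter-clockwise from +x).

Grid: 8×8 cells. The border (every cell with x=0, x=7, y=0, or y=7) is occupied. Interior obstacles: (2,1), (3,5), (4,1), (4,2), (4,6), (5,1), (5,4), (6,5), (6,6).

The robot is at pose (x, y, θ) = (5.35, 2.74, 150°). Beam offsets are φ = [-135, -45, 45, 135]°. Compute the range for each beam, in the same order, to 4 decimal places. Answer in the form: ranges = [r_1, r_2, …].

beam 1: φ=-135°, α=15°
  d=(0.9659,0.2588)  start (5,2)  tX=0.6729 tY=1.0046  stride 1/|dx|=1.0353 1/|dy|=3.8637
    cross x-line → (6,2), t=0.6729
    cross y-line → (6,3), t=1.0046
    cross x-line → (7,3), t=1.7082 (wall)
  → r_1 = 1.7082
beam 2: φ=-45°, α=105°
  d=(-0.2588,0.9659)  start (5,2)  tX=1.3523 tY=0.2692  stride 1/|dx|=3.8637 1/|dy|=1.0353
    cross y-line → (5,3), t=0.2692
    cross y-line → (5,4), t=1.3044 (wall)
  → r_2 = 1.3044
beam 3: φ=45°, α=195°
  d=(-0.9659,-0.2588)  start (5,2)  tX=0.3623 tY=2.8591  stride 1/|dx|=1.0353 1/|dy|=3.8637
    cross x-line → (4,2), t=0.3623 (wall)
  → r_3 = 0.3623
beam 4: φ=135°, α=285°
  d=(0.2588,-0.9659)  start (5,2)  tX=2.5114 tY=0.7661  stride 1/|dx|=3.8637 1/|dy|=1.0353
    cross y-line → (5,1), t=0.7661 (wall)
  → r_4 = 0.7661

ranges = [1.7082, 1.3044, 0.3623, 0.7661]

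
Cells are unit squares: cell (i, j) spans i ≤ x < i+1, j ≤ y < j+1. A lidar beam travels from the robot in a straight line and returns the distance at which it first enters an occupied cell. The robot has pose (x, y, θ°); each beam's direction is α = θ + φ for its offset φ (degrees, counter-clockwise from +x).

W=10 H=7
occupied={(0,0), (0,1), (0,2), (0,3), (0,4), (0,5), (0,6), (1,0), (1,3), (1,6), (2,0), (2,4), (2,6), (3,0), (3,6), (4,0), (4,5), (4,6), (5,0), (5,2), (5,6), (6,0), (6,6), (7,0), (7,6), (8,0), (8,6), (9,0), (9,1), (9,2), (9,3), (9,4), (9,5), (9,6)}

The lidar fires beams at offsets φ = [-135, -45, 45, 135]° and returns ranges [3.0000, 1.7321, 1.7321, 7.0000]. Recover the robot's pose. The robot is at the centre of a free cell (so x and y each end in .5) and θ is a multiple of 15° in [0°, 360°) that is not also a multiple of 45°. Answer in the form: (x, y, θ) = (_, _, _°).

(x, y, θ) = (7.5, 4.5, 75°)

The pose lattice has 36·16 = 576 candidates. Test each by forward raycasting.
  (5.5, 3.5, 15°): beam 1 = 0.5774 ≠ 3.0000 ✗
  (7.5, 4.5, 60°): beam 1 = 3.6235 ≠ 3.0000 ✗
  (6.5, 1.5, 150°): beam 1 = 2.5882 ≠ 3.0000 ✗
  (8.5, 5.5, 75°): beam 1 = 1.0000 ≠ 3.0000 ✗
  …
  (7.5, 4.5, 75°): r_1=3.0000, r_2=1.7321, r_3=1.7321, r_4=7.0000 — all match ✓
Only this pose fits every beam.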